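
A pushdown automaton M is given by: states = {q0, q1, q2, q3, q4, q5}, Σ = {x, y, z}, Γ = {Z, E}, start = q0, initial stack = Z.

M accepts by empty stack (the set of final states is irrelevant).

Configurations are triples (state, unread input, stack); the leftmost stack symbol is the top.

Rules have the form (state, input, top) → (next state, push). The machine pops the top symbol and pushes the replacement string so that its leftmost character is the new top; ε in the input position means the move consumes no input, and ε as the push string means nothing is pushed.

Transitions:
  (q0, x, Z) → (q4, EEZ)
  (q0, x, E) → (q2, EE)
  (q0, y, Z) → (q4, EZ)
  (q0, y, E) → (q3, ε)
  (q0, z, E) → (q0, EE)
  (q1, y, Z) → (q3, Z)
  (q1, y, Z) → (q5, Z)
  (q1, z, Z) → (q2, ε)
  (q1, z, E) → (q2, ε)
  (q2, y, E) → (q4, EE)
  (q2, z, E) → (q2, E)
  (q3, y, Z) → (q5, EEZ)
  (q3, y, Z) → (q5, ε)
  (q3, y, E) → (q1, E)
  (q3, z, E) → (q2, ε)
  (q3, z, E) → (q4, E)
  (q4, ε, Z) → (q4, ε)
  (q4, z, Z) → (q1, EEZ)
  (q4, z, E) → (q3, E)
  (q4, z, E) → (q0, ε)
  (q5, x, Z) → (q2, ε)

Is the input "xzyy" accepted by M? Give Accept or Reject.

Accept

One accepting computation: (q0, xzyy, Z) ⊢ (q4, zyy, EEZ) ⊢ (q0, yy, EZ) ⊢ (q3, y, Z) ⊢ (q5, ε, ε)
All input consumed and the stack is empty.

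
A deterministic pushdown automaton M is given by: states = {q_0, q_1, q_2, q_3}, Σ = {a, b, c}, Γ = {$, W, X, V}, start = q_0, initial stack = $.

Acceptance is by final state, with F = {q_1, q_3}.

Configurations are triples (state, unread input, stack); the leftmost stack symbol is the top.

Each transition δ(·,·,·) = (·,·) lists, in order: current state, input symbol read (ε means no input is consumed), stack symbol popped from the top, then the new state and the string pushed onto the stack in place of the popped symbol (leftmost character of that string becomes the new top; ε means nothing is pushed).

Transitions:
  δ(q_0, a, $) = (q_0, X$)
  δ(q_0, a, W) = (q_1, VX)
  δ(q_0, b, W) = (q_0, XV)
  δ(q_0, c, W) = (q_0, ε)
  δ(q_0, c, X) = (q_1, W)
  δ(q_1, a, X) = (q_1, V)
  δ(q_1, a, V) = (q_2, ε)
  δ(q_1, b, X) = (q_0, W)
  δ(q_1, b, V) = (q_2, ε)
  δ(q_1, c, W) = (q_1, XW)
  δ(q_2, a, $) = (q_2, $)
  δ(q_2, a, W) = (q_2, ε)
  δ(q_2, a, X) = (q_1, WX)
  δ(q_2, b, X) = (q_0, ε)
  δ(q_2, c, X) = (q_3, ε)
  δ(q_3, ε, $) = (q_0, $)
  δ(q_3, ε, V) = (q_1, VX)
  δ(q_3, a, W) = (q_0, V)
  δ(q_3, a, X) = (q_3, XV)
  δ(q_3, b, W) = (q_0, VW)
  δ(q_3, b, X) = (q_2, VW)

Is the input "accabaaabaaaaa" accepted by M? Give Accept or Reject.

Reject

(q_0, accabaaabaaaaa, $)
  read a, top $: go to q_0, push X$ → (q_0, ccabaaabaaaaa, X$)
  read c, top X: go to q_1, push W → (q_1, cabaaabaaaaa, W$)
  read c, top W: go to q_1, push XW → (q_1, abaaabaaaaa, XW$)
  read a, top X: go to q_1, push V → (q_1, baaabaaaaa, VW$)
  read b, top V: go to q_2, push ε → (q_2, aaabaaaaa, W$)
  read a, top W: go to q_2, push ε → (q_2, aabaaaaa, $)
  read a, top $: go to q_2, push $ → (q_2, abaaaaa, $)
  read a, top $: go to q_2, push $ → (q_2, baaaaa, $)
No transition applies at (q_2, baaaaa, $); input not fully consumed.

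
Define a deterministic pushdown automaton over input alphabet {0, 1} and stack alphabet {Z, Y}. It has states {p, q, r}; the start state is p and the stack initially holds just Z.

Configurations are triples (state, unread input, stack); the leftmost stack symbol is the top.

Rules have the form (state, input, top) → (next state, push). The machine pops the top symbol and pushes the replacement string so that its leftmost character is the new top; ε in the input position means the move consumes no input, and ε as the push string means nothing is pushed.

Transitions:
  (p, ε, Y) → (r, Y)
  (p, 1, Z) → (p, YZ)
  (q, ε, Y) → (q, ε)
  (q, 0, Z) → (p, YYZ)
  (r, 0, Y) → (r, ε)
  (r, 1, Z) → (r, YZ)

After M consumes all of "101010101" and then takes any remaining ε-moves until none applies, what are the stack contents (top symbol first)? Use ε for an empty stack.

YZ

(p, 101010101, Z) ⊢ (p, 01010101, YZ) ⊢ (r, 01010101, YZ) ⊢ (r, 1010101, Z) ⊢ (r, 010101, YZ) ⊢ (r, 10101, Z) ⊢ (r, 0101, YZ) ⊢ (r, 101, Z) ⊢ (r, 01, YZ) ⊢ (r, 1, Z) ⊢ (r, ε, YZ)
All input consumed in state r with stack YZ.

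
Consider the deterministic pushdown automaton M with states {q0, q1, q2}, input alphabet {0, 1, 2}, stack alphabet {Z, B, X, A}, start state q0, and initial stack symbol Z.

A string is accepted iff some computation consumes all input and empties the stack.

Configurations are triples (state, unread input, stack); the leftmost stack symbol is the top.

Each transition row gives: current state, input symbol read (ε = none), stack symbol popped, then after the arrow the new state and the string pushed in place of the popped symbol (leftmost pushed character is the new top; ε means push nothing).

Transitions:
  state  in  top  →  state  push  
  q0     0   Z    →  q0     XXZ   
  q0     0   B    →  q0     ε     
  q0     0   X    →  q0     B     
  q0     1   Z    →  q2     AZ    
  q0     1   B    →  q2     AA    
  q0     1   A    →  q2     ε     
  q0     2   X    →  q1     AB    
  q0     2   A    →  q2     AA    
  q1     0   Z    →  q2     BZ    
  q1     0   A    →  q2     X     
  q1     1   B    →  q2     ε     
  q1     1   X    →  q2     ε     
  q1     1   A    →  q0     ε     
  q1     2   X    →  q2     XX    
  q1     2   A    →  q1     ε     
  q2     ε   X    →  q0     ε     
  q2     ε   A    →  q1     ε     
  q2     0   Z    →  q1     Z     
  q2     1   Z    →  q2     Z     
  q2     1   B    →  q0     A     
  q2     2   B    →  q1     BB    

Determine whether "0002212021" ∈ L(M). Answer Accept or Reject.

(q0, 0002212021, Z)
  read 0, top Z: go to q0, push XXZ → (q0, 002212021, XXZ)
  read 0, top X: go to q0, push B → (q0, 02212021, BXZ)
  read 0, top B: go to q0, push ε → (q0, 2212021, XZ)
  read 2, top X: go to q1, push AB → (q1, 212021, ABZ)
  read 2, top A: go to q1, push ε → (q1, 12021, BZ)
  read 1, top B: go to q2, push ε → (q2, 2021, Z)
No transition applies at (q2, 2021, Z); input not fully consumed.

Reject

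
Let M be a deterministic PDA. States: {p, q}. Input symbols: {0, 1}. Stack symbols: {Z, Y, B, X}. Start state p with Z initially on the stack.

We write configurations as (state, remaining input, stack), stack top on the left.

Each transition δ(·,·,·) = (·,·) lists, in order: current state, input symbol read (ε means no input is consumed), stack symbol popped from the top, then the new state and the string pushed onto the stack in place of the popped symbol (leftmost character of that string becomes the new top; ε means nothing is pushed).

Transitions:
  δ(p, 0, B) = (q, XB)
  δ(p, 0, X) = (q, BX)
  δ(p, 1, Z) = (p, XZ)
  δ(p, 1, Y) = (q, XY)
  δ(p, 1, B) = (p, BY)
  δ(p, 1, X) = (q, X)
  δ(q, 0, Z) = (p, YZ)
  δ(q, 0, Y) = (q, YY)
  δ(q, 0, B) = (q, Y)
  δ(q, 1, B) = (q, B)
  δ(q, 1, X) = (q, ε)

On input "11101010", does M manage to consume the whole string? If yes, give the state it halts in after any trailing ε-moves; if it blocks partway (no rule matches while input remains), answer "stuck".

stuck

(p, 11101010, Z)
  read 1, top Z: go to p, push XZ → (p, 1101010, XZ)
  read 1, top X: go to q, push X → (q, 101010, XZ)
  read 1, top X: go to q, push ε → (q, 01010, Z)
  read 0, top Z: go to p, push YZ → (p, 1010, YZ)
  read 1, top Y: go to q, push XY → (q, 010, XYZ)
No transition for (q, 0, top X); M blocks with input 010 remaining.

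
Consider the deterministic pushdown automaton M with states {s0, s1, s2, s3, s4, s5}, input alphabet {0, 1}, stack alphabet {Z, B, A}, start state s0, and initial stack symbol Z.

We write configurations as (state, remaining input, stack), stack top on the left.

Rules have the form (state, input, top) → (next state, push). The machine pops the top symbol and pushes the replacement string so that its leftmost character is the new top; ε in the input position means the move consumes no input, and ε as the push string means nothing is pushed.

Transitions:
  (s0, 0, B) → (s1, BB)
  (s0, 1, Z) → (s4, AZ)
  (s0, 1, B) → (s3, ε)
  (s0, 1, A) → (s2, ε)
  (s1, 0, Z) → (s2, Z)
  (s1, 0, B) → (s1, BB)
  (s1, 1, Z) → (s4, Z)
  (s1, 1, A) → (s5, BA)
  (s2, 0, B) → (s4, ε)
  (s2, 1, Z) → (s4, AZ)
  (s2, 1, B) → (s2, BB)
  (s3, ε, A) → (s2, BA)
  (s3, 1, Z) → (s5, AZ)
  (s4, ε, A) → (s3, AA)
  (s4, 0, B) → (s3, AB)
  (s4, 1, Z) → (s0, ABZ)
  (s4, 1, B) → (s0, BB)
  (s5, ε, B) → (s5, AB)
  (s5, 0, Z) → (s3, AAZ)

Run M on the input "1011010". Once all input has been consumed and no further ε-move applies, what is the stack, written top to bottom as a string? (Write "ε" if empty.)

(s0, 1011010, Z)
  read 1, top Z: go to s4, push AZ → (s4, 011010, AZ)
  ε-move, top A: go to s3, push AA → (s3, 011010, AAZ)
  ε-move, top A: go to s2, push BA → (s2, 011010, BAAZ)
  read 0, top B: go to s4, push ε → (s4, 11010, AAZ)
  ε-move, top A: go to s3, push AA → (s3, 11010, AAAZ)
  ε-move, top A: go to s2, push BA → (s2, 11010, BAAAZ)
  read 1, top B: go to s2, push BB → (s2, 1010, BBAAAZ)
  read 1, top B: go to s2, push BB → (s2, 010, BBBAAAZ)
  read 0, top B: go to s4, push ε → (s4, 10, BBAAAZ)
  read 1, top B: go to s0, push BB → (s0, 0, BBBAAAZ)
  read 0, top B: go to s1, push BB → (s1, ε, BBBBAAAZ)
All input consumed in state s1 with stack BBBBAAAZ.

BBBBAAAZ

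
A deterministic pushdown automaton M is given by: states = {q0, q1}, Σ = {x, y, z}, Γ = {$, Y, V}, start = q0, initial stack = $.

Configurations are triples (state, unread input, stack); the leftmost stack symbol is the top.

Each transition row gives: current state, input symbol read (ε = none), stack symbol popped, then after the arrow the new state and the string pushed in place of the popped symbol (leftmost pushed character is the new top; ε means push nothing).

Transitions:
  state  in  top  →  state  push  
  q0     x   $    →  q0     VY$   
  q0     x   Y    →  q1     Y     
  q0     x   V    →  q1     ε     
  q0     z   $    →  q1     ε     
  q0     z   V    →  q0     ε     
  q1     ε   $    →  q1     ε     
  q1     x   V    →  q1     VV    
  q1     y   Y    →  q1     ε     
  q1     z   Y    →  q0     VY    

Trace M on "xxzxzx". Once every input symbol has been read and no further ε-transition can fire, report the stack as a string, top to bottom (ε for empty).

(q0, xxzxzx, $) ⊢ (q0, xzxzx, VY$) ⊢ (q1, zxzx, Y$) ⊢ (q0, xzx, VY$) ⊢ (q1, zx, Y$) ⊢ (q0, x, VY$) ⊢ (q1, ε, Y$)
All input consumed in state q1 with stack Y$.

Y$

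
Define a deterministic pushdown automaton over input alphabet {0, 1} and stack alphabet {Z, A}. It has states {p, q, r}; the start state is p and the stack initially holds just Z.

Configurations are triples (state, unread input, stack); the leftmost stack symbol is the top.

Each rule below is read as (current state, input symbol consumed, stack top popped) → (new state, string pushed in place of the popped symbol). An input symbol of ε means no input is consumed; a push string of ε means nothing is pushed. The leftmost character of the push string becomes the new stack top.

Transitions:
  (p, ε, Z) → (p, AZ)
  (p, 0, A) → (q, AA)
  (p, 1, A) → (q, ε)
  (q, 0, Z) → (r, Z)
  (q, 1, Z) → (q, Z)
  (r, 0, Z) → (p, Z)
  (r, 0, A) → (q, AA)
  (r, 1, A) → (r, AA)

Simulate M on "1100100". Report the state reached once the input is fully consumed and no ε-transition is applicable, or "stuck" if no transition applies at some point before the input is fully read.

(p, 1100100, Z) ⊢ (p, 1100100, AZ) ⊢ (q, 100100, Z) ⊢ (q, 00100, Z) ⊢ (r, 0100, Z) ⊢ (p, 100, Z) ⊢ (p, 100, AZ) ⊢ (q, 00, Z) ⊢ (r, 0, Z) ⊢ (p, ε, Z) ⊢ (p, ε, AZ)
All input consumed; M is in state p.

p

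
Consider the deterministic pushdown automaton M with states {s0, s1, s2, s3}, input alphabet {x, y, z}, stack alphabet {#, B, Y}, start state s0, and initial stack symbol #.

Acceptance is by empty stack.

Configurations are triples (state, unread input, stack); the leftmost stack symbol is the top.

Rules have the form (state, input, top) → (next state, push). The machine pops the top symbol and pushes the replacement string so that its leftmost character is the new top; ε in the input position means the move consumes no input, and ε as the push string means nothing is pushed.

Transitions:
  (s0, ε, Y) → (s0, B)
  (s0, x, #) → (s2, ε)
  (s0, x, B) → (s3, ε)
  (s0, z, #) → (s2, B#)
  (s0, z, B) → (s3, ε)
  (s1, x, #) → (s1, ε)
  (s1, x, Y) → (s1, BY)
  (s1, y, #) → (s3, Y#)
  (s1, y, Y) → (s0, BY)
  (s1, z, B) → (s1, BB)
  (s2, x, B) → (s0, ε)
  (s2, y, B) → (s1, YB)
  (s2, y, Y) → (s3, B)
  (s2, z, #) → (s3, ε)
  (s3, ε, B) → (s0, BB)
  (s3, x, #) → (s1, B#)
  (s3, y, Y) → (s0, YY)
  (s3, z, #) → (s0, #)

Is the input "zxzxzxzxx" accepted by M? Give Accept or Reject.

Accept

(s0, zxzxzxzxx, #)
  read z, top #: go to s2, push B# → (s2, xzxzxzxx, B#)
  read x, top B: go to s0, push ε → (s0, zxzxzxx, #)
  read z, top #: go to s2, push B# → (s2, xzxzxx, B#)
  read x, top B: go to s0, push ε → (s0, zxzxx, #)
  read z, top #: go to s2, push B# → (s2, xzxx, B#)
  read x, top B: go to s0, push ε → (s0, zxx, #)
  read z, top #: go to s2, push B# → (s2, xx, B#)
  read x, top B: go to s0, push ε → (s0, x, #)
  read x, top #: go to s2, push ε → (s2, ε, ε)
All input consumed and the stack is empty.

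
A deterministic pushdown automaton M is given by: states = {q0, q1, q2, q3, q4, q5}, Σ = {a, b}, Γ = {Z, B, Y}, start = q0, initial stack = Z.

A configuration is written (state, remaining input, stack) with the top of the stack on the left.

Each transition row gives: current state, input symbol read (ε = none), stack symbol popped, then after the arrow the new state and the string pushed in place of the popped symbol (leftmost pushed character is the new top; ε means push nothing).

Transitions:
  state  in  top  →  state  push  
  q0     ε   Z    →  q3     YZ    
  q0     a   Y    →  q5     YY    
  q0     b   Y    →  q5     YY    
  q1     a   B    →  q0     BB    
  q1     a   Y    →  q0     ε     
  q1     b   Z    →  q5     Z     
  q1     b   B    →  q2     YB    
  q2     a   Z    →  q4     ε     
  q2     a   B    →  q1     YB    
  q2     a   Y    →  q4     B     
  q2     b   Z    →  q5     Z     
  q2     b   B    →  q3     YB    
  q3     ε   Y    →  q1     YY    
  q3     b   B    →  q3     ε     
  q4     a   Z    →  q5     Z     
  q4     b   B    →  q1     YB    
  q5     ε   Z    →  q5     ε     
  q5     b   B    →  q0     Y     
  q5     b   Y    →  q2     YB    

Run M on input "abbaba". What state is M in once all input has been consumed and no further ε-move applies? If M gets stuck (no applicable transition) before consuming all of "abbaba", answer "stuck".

(q0, abbaba, Z) ⊢ (q3, abbaba, YZ) ⊢ (q1, abbaba, YYZ) ⊢ (q0, bbaba, YZ) ⊢ (q5, baba, YYZ) ⊢ (q2, aba, YBYZ) ⊢ (q4, ba, BBYZ) ⊢ (q1, a, YBBYZ) ⊢ (q0, ε, BBYZ)
All input consumed; M is in state q0.

q0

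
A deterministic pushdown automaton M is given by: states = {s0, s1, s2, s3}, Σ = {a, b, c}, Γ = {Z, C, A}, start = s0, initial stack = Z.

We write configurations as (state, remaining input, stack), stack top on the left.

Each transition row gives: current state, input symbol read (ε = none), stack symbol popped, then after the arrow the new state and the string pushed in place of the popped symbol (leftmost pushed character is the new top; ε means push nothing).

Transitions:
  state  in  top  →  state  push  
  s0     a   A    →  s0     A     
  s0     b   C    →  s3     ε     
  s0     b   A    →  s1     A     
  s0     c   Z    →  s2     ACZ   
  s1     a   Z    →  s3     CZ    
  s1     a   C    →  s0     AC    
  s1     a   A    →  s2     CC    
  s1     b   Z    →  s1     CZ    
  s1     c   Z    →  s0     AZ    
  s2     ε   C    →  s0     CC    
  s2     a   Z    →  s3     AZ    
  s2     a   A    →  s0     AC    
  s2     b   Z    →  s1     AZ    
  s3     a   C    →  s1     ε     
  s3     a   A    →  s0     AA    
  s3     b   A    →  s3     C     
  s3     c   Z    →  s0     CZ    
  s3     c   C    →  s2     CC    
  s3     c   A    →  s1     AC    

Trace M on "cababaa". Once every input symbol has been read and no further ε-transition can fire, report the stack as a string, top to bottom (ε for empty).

(s0, cababaa, Z) ⊢ (s2, ababaa, ACZ) ⊢ (s0, babaa, ACCZ) ⊢ (s1, abaa, ACCZ) ⊢ (s2, baa, CCCCZ) ⊢ (s0, baa, CCCCCZ) ⊢ (s3, aa, CCCCZ) ⊢ (s1, a, CCCZ) ⊢ (s0, ε, ACCCZ)
All input consumed in state s0 with stack ACCCZ.

ACCCZ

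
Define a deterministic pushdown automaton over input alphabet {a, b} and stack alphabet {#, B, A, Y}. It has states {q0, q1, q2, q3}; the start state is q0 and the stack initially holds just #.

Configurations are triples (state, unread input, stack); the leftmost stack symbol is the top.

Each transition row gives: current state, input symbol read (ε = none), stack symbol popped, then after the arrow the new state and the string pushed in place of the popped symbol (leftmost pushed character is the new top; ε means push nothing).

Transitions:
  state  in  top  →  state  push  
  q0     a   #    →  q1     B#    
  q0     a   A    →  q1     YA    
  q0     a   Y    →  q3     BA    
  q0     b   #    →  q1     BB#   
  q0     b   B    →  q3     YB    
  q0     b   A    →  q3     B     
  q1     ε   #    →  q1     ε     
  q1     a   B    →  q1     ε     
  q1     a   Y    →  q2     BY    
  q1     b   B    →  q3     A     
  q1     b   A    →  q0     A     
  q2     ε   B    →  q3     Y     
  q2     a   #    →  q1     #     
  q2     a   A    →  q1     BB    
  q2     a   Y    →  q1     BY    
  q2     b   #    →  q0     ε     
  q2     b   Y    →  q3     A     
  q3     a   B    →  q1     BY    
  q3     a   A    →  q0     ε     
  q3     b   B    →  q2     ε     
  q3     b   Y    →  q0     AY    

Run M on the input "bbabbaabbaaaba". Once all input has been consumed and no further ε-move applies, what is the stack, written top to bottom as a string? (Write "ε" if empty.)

YAYYYYAYB#

(q0, bbabbaabbaaaba, #)
  read b, top #: go to q1, push BB# → (q1, babbaabbaaaba, BB#)
  read b, top B: go to q3, push A → (q3, abbaabbaaaba, AB#)
  read a, top A: go to q0, push ε → (q0, bbaabbaaaba, B#)
  read b, top B: go to q3, push YB → (q3, baabbaaaba, YB#)
  read b, top Y: go to q0, push AY → (q0, aabbaaaba, AYB#)
  read a, top A: go to q1, push YA → (q1, abbaaaba, YAYB#)
  read a, top Y: go to q2, push BY → (q2, bbaaaba, BYAYB#)
  ε-move, top B: go to q3, push Y → (q3, bbaaaba, YYAYB#)
  read b, top Y: go to q0, push AY → (q0, baaaba, AYYAYB#)
  read b, top A: go to q3, push B → (q3, aaaba, BYYAYB#)
  read a, top B: go to q1, push BY → (q1, aaba, BYYYAYB#)
  read a, top B: go to q1, push ε → (q1, aba, YYYAYB#)
  read a, top Y: go to q2, push BY → (q2, ba, BYYYAYB#)
  ε-move, top B: go to q3, push Y → (q3, ba, YYYYAYB#)
  read b, top Y: go to q0, push AY → (q0, a, AYYYYAYB#)
  read a, top A: go to q1, push YA → (q1, ε, YAYYYYAYB#)
All input consumed in state q1 with stack YAYYYYAYB#.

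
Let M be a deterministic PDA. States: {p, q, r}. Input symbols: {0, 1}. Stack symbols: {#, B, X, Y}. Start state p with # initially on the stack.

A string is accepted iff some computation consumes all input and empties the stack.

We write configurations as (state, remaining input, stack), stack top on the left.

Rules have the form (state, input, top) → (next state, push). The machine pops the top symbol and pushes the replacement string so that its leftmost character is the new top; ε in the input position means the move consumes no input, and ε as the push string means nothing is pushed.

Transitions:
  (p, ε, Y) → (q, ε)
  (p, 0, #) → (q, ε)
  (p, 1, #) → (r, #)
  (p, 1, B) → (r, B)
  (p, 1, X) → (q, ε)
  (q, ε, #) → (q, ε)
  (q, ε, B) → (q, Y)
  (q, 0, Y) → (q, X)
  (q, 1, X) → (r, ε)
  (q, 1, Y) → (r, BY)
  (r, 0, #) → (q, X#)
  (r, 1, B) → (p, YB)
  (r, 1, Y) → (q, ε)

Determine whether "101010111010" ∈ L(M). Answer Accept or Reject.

Reject

(p, 101010111010, #) ⊢ (r, 01010111010, #) ⊢ (q, 1010111010, X#) ⊢ (r, 010111010, #) ⊢ (q, 10111010, X#) ⊢ (r, 0111010, #) ⊢ (q, 111010, X#) ⊢ (r, 11010, #)
No transition applies at (r, 11010, #); input not fully consumed.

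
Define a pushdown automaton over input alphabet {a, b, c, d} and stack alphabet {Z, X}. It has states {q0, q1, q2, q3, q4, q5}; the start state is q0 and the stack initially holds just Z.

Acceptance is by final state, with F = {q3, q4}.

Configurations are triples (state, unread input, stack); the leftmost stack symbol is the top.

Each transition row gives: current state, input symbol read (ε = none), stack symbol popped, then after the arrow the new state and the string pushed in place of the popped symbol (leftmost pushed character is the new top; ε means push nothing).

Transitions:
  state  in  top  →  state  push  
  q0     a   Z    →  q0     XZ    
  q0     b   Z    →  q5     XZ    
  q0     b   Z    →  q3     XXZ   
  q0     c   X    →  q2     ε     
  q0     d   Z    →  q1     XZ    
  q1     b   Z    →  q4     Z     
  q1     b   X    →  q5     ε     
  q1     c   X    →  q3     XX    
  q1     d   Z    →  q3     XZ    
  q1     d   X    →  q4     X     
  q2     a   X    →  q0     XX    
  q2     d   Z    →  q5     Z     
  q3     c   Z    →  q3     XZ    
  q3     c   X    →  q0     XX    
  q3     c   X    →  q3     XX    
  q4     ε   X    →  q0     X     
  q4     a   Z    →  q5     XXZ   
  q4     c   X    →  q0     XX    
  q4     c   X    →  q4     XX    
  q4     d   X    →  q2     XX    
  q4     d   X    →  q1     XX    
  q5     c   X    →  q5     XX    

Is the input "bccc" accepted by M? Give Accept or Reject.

One accepting computation: (q0, bccc, Z) ⊢ (q3, ccc, XXZ) ⊢ (q3, cc, XXXZ) ⊢ (q3, c, XXXXZ) ⊢ (q3, ε, XXXXXZ)
All input consumed and state q3 ∈ F.

Accept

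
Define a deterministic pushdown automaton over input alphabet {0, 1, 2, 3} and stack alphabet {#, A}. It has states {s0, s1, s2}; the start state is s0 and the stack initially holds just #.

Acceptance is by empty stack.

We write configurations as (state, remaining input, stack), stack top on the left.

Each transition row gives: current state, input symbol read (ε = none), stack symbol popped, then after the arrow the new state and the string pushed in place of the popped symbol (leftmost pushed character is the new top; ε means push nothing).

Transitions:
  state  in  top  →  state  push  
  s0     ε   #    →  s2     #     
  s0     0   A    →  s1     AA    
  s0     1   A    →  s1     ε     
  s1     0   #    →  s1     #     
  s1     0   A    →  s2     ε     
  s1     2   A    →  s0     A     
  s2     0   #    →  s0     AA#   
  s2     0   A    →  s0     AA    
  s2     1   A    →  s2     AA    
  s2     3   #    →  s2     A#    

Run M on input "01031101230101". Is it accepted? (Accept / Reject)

(s0, 01031101230101, #) ⊢ (s2, 01031101230101, #) ⊢ (s0, 1031101230101, AA#) ⊢ (s1, 031101230101, A#) ⊢ (s2, 31101230101, #) ⊢ (s2, 1101230101, A#) ⊢ (s2, 101230101, AA#) ⊢ (s2, 01230101, AAA#) ⊢ (s0, 1230101, AAAA#) ⊢ (s1, 230101, AAA#) ⊢ (s0, 30101, AAA#)
No transition applies at (s0, 30101, AAA#); input not fully consumed.

Reject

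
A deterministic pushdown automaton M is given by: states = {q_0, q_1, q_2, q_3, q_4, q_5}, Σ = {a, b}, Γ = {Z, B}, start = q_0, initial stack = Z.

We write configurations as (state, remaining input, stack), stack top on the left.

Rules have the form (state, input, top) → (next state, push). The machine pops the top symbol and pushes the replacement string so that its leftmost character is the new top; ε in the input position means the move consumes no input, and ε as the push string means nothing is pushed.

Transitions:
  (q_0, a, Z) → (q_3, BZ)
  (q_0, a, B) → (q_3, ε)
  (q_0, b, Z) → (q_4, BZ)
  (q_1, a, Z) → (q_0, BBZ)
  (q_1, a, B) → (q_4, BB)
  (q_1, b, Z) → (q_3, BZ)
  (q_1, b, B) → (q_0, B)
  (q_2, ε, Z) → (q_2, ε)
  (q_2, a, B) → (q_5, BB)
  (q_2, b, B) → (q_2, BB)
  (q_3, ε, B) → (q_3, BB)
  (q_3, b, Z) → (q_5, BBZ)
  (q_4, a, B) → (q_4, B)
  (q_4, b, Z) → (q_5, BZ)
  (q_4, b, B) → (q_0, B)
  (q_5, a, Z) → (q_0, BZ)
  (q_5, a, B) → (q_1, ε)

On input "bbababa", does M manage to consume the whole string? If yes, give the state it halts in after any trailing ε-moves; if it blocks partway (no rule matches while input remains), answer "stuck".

q_3

(q_0, bbababa, Z) ⊢ (q_4, bababa, BZ) ⊢ (q_0, ababa, BZ) ⊢ (q_3, baba, Z) ⊢ (q_5, aba, BBZ) ⊢ (q_1, ba, BZ) ⊢ (q_0, a, BZ) ⊢ (q_3, ε, Z)
All input consumed; M is in state q_3.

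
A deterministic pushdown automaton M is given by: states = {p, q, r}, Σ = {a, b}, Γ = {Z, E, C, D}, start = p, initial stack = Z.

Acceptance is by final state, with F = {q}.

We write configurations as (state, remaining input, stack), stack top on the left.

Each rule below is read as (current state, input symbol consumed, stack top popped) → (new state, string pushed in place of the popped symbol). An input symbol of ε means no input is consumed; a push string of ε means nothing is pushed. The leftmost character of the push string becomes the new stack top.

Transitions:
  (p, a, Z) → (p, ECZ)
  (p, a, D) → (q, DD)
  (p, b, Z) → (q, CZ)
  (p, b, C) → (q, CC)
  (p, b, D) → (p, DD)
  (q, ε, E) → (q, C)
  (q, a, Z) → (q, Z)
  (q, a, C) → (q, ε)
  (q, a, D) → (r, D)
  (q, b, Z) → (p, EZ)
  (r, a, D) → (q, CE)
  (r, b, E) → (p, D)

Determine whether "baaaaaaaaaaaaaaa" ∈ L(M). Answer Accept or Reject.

Accept

(p, baaaaaaaaaaaaaaa, Z)
  read b, top Z: go to q, push CZ → (q, aaaaaaaaaaaaaaa, CZ)
  read a, top C: go to q, push ε → (q, aaaaaaaaaaaaaa, Z)
  read a, top Z: go to q, push Z → (q, aaaaaaaaaaaaa, Z)
  read a, top Z: go to q, push Z → (q, aaaaaaaaaaaa, Z)
  read a, top Z: go to q, push Z → (q, aaaaaaaaaaa, Z)
  read a, top Z: go to q, push Z → (q, aaaaaaaaaa, Z)
  read a, top Z: go to q, push Z → (q, aaaaaaaaa, Z)
  read a, top Z: go to q, push Z → (q, aaaaaaaa, Z)
  read a, top Z: go to q, push Z → (q, aaaaaaa, Z)
  read a, top Z: go to q, push Z → (q, aaaaaa, Z)
  read a, top Z: go to q, push Z → (q, aaaaa, Z)
  read a, top Z: go to q, push Z → (q, aaaa, Z)
  read a, top Z: go to q, push Z → (q, aaa, Z)
  read a, top Z: go to q, push Z → (q, aa, Z)
  read a, top Z: go to q, push Z → (q, a, Z)
  read a, top Z: go to q, push Z → (q, ε, Z)
All input consumed; state q ∈ F.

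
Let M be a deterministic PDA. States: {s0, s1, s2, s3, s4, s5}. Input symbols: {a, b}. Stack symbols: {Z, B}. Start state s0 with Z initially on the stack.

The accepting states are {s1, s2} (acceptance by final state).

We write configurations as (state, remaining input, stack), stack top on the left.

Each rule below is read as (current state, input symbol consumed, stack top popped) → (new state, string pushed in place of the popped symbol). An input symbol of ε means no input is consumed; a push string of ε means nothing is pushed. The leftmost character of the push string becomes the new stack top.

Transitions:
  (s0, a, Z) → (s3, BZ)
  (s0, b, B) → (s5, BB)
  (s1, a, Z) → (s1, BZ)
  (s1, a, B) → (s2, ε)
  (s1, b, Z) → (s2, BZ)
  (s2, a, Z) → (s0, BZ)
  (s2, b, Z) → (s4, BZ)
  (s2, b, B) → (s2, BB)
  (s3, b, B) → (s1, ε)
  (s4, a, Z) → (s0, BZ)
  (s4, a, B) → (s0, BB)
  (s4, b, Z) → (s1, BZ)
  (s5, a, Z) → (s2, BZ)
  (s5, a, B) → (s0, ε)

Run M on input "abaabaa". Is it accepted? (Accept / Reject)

Reject

(s0, abaabaa, Z) ⊢ (s3, baabaa, BZ) ⊢ (s1, aabaa, Z) ⊢ (s1, abaa, BZ) ⊢ (s2, baa, Z) ⊢ (s4, aa, BZ) ⊢ (s0, a, BBZ)
No transition applies at (s0, a, BBZ); input not fully consumed.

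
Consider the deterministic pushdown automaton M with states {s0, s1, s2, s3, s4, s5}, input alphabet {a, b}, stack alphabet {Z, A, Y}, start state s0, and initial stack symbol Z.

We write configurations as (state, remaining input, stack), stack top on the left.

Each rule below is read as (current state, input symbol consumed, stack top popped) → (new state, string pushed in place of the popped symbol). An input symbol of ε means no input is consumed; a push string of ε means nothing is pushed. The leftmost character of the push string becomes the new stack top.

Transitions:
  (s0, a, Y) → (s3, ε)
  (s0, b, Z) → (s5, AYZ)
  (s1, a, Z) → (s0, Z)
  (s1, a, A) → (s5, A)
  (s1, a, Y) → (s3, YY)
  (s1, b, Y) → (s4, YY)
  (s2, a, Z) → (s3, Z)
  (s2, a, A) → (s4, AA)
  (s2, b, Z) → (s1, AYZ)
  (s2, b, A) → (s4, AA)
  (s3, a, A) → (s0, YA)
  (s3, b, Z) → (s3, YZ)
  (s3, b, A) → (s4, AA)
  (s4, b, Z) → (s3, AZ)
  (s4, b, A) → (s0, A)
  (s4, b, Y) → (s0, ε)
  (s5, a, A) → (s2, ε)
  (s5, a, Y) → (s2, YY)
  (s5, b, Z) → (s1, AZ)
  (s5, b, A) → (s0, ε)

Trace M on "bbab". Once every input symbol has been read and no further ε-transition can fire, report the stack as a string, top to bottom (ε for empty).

YZ

(s0, bbab, Z)
  read b, top Z: go to s5, push AYZ → (s5, bab, AYZ)
  read b, top A: go to s0, push ε → (s0, ab, YZ)
  read a, top Y: go to s3, push ε → (s3, b, Z)
  read b, top Z: go to s3, push YZ → (s3, ε, YZ)
All input consumed in state s3 with stack YZ.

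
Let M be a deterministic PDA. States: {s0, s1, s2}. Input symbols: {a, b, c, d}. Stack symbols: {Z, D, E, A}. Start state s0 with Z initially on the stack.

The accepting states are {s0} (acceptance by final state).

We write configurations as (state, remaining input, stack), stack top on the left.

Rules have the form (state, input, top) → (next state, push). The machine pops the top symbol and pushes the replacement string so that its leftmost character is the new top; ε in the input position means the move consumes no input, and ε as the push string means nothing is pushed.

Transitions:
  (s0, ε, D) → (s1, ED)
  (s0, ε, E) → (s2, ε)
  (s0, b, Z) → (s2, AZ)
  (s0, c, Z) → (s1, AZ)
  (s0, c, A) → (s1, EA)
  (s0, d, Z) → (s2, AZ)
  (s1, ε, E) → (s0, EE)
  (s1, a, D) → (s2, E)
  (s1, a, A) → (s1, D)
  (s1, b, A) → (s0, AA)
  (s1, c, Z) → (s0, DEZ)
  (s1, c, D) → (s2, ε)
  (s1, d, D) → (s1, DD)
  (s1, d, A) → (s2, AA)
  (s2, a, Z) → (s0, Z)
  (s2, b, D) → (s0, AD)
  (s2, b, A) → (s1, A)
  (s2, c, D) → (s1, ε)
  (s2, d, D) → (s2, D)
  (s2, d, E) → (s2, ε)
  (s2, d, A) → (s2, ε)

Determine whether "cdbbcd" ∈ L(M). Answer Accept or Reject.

Reject

(s0, cdbbcd, Z) ⊢ (s1, dbbcd, AZ) ⊢ (s2, bbcd, AAZ) ⊢ (s1, bcd, AAZ) ⊢ (s0, cd, AAAZ) ⊢ (s1, d, EAAAZ) ⊢ (s0, d, EEAAAZ) ⊢ (s2, d, EAAAZ) ⊢ (s2, ε, AAAZ)
All input consumed; state s2 ∉ F and no further ε-move applies.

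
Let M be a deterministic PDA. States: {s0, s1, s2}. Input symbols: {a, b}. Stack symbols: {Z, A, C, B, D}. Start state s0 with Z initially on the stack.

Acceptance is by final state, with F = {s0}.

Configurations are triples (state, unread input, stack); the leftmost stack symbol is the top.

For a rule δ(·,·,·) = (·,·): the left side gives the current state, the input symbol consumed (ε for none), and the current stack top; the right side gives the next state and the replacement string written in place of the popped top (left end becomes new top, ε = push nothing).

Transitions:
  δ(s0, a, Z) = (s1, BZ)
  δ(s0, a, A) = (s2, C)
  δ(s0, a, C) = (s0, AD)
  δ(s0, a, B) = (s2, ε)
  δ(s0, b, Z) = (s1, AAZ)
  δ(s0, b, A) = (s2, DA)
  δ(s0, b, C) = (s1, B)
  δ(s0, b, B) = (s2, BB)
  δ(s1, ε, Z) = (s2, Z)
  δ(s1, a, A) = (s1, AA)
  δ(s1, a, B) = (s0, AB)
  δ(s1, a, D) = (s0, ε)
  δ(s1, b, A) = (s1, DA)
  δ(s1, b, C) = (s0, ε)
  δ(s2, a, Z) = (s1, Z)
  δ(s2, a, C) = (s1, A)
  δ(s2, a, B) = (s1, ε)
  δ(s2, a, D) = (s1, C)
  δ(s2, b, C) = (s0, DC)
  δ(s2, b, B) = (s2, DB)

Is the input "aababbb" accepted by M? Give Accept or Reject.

Reject

(s0, aababbb, Z)
  read a, top Z: go to s1, push BZ → (s1, ababbb, BZ)
  read a, top B: go to s0, push AB → (s0, babbb, ABZ)
  read b, top A: go to s2, push DA → (s2, abbb, DABZ)
  read a, top D: go to s1, push C → (s1, bbb, CABZ)
  read b, top C: go to s0, push ε → (s0, bb, ABZ)
  read b, top A: go to s2, push DA → (s2, b, DABZ)
No transition applies at (s2, b, DABZ); input not fully consumed.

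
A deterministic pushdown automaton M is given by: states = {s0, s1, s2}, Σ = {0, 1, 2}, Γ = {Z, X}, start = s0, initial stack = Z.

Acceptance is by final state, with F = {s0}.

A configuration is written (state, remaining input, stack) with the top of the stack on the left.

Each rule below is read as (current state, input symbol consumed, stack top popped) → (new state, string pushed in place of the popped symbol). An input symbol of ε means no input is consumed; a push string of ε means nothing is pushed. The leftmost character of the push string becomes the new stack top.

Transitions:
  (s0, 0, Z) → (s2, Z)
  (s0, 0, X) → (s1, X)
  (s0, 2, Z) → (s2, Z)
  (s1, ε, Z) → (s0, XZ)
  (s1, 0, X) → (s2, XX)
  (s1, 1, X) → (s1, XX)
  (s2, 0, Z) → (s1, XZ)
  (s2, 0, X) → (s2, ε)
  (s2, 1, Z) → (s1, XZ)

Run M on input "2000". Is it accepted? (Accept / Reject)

Reject

(s0, 2000, Z)
  read 2, top Z: go to s2, push Z → (s2, 000, Z)
  read 0, top Z: go to s1, push XZ → (s1, 00, XZ)
  read 0, top X: go to s2, push XX → (s2, 0, XXZ)
  read 0, top X: go to s2, push ε → (s2, ε, XZ)
All input consumed; state s2 ∉ F and no further ε-move applies.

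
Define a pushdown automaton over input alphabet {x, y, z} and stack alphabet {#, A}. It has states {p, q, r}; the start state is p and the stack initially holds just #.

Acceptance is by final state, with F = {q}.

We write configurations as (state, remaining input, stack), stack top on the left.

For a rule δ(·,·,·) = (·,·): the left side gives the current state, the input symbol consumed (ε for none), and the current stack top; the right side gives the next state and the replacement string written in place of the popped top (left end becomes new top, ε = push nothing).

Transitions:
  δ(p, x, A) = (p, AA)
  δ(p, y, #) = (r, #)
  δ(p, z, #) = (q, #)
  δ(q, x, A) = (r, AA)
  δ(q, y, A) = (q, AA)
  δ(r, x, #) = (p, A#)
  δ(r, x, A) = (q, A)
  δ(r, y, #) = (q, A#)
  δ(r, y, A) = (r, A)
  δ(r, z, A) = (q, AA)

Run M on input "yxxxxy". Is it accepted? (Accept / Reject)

Reject

No computation consumes all input and reaches a final state.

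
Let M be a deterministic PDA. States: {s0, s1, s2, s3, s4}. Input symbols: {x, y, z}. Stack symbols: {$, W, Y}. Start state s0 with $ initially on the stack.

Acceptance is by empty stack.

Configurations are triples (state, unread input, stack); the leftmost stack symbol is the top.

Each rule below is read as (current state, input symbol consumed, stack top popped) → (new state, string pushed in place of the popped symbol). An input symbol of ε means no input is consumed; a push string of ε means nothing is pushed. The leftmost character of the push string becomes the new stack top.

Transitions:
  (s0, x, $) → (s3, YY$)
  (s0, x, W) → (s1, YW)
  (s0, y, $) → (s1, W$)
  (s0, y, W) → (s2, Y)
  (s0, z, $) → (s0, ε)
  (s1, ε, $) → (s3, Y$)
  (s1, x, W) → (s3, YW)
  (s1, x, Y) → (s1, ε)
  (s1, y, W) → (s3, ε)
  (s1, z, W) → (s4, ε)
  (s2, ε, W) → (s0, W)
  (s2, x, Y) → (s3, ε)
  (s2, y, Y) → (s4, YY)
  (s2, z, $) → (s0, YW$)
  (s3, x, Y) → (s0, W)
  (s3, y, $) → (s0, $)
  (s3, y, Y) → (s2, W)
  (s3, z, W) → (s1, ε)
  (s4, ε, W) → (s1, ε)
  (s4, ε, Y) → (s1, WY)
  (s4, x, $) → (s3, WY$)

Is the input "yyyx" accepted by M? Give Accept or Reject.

Reject

(s0, yyyx, $) ⊢ (s1, yyx, W$) ⊢ (s3, yx, $) ⊢ (s0, x, $) ⊢ (s3, ε, YY$)
All input consumed; stack is YY$, not empty, and no further ε-move applies.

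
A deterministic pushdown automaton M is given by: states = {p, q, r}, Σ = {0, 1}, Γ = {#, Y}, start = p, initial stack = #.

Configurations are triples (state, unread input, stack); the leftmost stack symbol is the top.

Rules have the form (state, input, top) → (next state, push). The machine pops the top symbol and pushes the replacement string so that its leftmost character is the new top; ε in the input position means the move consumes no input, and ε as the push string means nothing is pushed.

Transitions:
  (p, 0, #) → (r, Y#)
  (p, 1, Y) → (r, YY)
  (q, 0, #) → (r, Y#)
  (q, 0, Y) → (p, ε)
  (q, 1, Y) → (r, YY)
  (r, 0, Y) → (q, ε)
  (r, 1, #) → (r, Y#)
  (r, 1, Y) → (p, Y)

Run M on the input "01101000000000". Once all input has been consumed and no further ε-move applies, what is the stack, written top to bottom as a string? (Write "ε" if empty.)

Y#

(p, 01101000000000, #)
  read 0, top #: go to r, push Y# → (r, 1101000000000, Y#)
  read 1, top Y: go to p, push Y → (p, 101000000000, Y#)
  read 1, top Y: go to r, push YY → (r, 01000000000, YY#)
  read 0, top Y: go to q, push ε → (q, 1000000000, Y#)
  read 1, top Y: go to r, push YY → (r, 000000000, YY#)
  read 0, top Y: go to q, push ε → (q, 00000000, Y#)
  read 0, top Y: go to p, push ε → (p, 0000000, #)
  read 0, top #: go to r, push Y# → (r, 000000, Y#)
  read 0, top Y: go to q, push ε → (q, 00000, #)
  read 0, top #: go to r, push Y# → (r, 0000, Y#)
  read 0, top Y: go to q, push ε → (q, 000, #)
  read 0, top #: go to r, push Y# → (r, 00, Y#)
  read 0, top Y: go to q, push ε → (q, 0, #)
  read 0, top #: go to r, push Y# → (r, ε, Y#)
All input consumed in state r with stack Y#.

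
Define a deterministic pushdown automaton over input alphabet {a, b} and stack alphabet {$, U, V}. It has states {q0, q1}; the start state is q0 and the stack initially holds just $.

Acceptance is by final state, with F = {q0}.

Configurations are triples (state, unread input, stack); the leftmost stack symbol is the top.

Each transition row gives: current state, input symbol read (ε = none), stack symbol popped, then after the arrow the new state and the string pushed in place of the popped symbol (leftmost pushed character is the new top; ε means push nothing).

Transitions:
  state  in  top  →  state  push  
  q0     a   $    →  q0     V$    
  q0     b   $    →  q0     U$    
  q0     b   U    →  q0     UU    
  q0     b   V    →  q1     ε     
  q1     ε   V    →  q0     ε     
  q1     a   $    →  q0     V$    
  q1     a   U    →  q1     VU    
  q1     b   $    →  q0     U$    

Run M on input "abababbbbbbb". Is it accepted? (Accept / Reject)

Accept

(q0, abababbbbbbb, $)
  read a, top $: go to q0, push V$ → (q0, bababbbbbbb, V$)
  read b, top V: go to q1, push ε → (q1, ababbbbbbb, $)
  read a, top $: go to q0, push V$ → (q0, babbbbbbb, V$)
  read b, top V: go to q1, push ε → (q1, abbbbbbb, $)
  read a, top $: go to q0, push V$ → (q0, bbbbbbb, V$)
  read b, top V: go to q1, push ε → (q1, bbbbbb, $)
  read b, top $: go to q0, push U$ → (q0, bbbbb, U$)
  read b, top U: go to q0, push UU → (q0, bbbb, UU$)
  read b, top U: go to q0, push UU → (q0, bbb, UUU$)
  read b, top U: go to q0, push UU → (q0, bb, UUUU$)
  read b, top U: go to q0, push UU → (q0, b, UUUUU$)
  read b, top U: go to q0, push UU → (q0, ε, UUUUUU$)
All input consumed; state q0 ∈ F.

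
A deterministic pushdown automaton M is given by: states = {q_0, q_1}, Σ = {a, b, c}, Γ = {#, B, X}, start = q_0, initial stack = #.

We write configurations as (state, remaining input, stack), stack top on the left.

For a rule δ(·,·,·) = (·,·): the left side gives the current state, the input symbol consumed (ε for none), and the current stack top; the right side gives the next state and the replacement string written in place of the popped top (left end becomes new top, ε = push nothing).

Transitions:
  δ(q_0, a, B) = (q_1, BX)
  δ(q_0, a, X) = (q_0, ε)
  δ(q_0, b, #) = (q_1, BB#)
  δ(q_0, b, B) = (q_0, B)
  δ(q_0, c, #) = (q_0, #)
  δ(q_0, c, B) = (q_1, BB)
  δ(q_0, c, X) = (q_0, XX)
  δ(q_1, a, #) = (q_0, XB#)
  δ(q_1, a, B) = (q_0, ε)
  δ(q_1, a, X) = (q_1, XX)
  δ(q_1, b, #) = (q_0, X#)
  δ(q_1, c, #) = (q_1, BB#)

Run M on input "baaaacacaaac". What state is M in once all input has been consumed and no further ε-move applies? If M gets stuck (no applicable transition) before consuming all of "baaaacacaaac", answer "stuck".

(q_0, baaaacacaaac, #) ⊢ (q_1, aaaacacaaac, BB#) ⊢ (q_0, aaacacaaac, B#) ⊢ (q_1, aacacaaac, BX#) ⊢ (q_0, acacaaac, X#) ⊢ (q_0, cacaaac, #) ⊢ (q_0, acaaac, #)
No transition for (q_0, a, top #); M blocks with input acaaac remaining.

stuck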